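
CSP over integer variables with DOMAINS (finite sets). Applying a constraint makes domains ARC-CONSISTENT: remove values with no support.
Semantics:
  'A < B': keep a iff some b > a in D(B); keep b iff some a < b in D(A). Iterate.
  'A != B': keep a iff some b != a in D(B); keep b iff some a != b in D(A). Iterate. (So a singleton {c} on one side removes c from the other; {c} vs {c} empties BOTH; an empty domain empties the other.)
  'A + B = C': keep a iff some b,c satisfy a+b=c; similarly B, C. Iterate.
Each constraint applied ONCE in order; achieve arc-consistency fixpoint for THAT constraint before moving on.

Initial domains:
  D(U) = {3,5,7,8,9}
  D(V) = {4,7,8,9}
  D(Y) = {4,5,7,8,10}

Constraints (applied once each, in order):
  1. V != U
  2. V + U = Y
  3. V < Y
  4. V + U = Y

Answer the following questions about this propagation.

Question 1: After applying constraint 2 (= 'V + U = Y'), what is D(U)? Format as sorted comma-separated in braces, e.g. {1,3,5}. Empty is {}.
Answer: {3}

Derivation:
Constraint 1 (V != U) on D(V)={4,7,8,9} D(U)={3,5,7,8,9}: no change
Constraint 2 (V + U = Y) on D(V)={4,7,8,9} D(U)={3,5,7,8,9} D(Y)={4,5,7,8,10}: V {4,7,8,9}->{4,7}; U {3,5,7,8,9}->{3}; Y {4,5,7,8,10}->{7,10}
So after constraint 2: D(U) = {3}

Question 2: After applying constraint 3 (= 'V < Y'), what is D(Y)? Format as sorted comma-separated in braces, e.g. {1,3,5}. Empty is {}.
Answer: {7,10}

Derivation:
Constraint 1 (V != U) on D(V)={4,7,8,9} D(U)={3,5,7,8,9}: no change
Constraint 2 (V + U = Y) on D(V)={4,7,8,9} D(U)={3,5,7,8,9} D(Y)={4,5,7,8,10}: V {4,7,8,9}->{4,7}; U {3,5,7,8,9}->{3}; Y {4,5,7,8,10}->{7,10}
Constraint 3 (V < Y) on D(V)={4,7} D(Y)={7,10}: no change
So after constraint 3: D(Y) = {7,10}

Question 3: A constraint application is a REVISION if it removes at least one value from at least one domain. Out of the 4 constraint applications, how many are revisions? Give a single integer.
Constraint 1 (V != U) on D(V)={4,7,8,9} D(U)={3,5,7,8,9}: no change => not a revision
Constraint 2 (V + U = Y) on D(V)={4,7,8,9} D(U)={3,5,7,8,9} D(Y)={4,5,7,8,10}: V {4,7,8,9}->{4,7}; U {3,5,7,8,9}->{3}; Y {4,5,7,8,10}->{7,10} => REVISION
Constraint 3 (V < Y) on D(V)={4,7} D(Y)={7,10}: no change => not a revision
Constraint 4 (V + U = Y) on D(V)={4,7} D(U)={3} D(Y)={7,10}: no change => not a revision
Total revisions = 1

Answer: 1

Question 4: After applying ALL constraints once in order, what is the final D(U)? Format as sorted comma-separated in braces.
Constraint 1 (V != U) on D(V)={4,7,8,9} D(U)={3,5,7,8,9}: no change
Constraint 2 (V + U = Y) on D(V)={4,7,8,9} D(U)={3,5,7,8,9} D(Y)={4,5,7,8,10}: V {4,7,8,9}->{4,7}; U {3,5,7,8,9}->{3}; Y {4,5,7,8,10}->{7,10}
Constraint 3 (V < Y) on D(V)={4,7} D(Y)={7,10}: no change
Constraint 4 (V + U = Y) on D(V)={4,7} D(U)={3} D(Y)={7,10}: no change
So after all 4 constraints: D(U) = {3}

Answer: {3}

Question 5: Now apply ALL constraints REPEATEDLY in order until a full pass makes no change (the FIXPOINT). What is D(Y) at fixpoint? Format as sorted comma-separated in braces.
pass 0 (initial): D(Y)={4,5,7,8,10}
pass 1: U {3,5,7,8,9}->{3}; V {4,7,8,9}->{4,7}; Y {4,5,7,8,10}->{7,10}
pass 2: no change
Fixpoint after 2 passes: D(Y) = {7,10}

Answer: {7,10}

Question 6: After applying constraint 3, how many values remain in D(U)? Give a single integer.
Constraint 1 (V != U) on D(V)={4,7,8,9} D(U)={3,5,7,8,9}: no change
Constraint 2 (V + U = Y) on D(V)={4,7,8,9} D(U)={3,5,7,8,9} D(Y)={4,5,7,8,10}: V {4,7,8,9}->{4,7}; U {3,5,7,8,9}->{3}; Y {4,5,7,8,10}->{7,10}
Constraint 3 (V < Y) on D(V)={4,7} D(Y)={7,10}: no change
So after constraint 3: D(U)={3}, size = 1

Answer: 1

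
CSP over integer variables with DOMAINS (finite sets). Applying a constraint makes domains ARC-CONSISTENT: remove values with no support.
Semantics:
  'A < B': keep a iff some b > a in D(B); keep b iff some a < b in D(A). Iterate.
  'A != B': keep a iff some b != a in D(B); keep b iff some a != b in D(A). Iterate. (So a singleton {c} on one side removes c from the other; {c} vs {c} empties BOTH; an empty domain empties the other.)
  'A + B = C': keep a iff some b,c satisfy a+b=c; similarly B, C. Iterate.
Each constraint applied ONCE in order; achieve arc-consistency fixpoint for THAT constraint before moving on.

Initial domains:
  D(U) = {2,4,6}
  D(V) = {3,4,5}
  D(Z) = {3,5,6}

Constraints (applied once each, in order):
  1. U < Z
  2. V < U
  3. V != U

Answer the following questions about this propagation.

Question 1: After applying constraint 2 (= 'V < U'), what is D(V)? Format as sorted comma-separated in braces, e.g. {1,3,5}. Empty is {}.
Answer: {3}

Derivation:
Constraint 1 (U < Z) on D(U)={2,4,6} D(Z)={3,5,6}: U {2,4,6}->{2,4}
Constraint 2 (V < U) on D(V)={3,4,5} D(U)={2,4}: V {3,4,5}->{3}; U {2,4}->{4}
So after constraint 2: D(V) = {3}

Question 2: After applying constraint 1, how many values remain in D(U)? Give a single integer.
Answer: 2

Derivation:
Constraint 1 (U < Z) on D(U)={2,4,6} D(Z)={3,5,6}: U {2,4,6}->{2,4}
So after constraint 1: D(U)={2,4}, size = 2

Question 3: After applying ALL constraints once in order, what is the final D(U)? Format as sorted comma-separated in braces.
Constraint 1 (U < Z) on D(U)={2,4,6} D(Z)={3,5,6}: U {2,4,6}->{2,4}
Constraint 2 (V < U) on D(V)={3,4,5} D(U)={2,4}: V {3,4,5}->{3}; U {2,4}->{4}
Constraint 3 (V != U) on D(V)={3} D(U)={4}: no change
So after all 3 constraints: D(U) = {4}

Answer: {4}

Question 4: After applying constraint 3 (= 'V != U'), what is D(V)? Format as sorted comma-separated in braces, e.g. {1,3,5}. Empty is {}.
Answer: {3}

Derivation:
Constraint 1 (U < Z) on D(U)={2,4,6} D(Z)={3,5,6}: U {2,4,6}->{2,4}
Constraint 2 (V < U) on D(V)={3,4,5} D(U)={2,4}: V {3,4,5}->{3}; U {2,4}->{4}
Constraint 3 (V != U) on D(V)={3} D(U)={4}: no change
So after constraint 3: D(V) = {3}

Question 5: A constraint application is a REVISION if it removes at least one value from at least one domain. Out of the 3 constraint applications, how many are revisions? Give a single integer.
Constraint 1 (U < Z) on D(U)={2,4,6} D(Z)={3,5,6}: U {2,4,6}->{2,4} => REVISION
Constraint 2 (V < U) on D(V)={3,4,5} D(U)={2,4}: V {3,4,5}->{3}; U {2,4}->{4} => REVISION
Constraint 3 (V != U) on D(V)={3} D(U)={4}: no change => not a revision
Total revisions = 2

Answer: 2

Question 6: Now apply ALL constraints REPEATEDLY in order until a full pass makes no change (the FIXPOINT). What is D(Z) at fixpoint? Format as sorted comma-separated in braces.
Answer: {5,6}

Derivation:
pass 0 (initial): D(Z)={3,5,6}
pass 1: U {2,4,6}->{4}; V {3,4,5}->{3}
pass 2: Z {3,5,6}->{5,6}
pass 3: no change
Fixpoint after 3 passes: D(Z) = {5,6}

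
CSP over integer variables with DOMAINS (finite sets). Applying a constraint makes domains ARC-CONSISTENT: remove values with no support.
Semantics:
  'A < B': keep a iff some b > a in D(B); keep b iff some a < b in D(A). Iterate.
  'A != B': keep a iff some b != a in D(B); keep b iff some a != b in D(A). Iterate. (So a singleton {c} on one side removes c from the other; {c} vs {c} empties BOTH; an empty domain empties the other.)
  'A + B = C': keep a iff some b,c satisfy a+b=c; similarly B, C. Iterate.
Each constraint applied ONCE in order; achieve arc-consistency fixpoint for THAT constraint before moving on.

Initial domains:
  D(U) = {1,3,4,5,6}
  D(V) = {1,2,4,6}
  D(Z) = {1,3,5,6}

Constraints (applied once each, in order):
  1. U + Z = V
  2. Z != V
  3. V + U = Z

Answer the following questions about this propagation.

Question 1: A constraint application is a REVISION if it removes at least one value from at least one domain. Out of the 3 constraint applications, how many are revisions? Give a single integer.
Answer: 2

Derivation:
Constraint 1 (U + Z = V) on D(U)={1,3,4,5,6} D(Z)={1,3,5,6} D(V)={1,2,4,6}: U {1,3,4,5,6}->{1,3,5}; Z {1,3,5,6}->{1,3,5}; V {1,2,4,6}->{2,4,6} => REVISION
Constraint 2 (Z != V) on D(Z)={1,3,5} D(V)={2,4,6}: no change => not a revision
Constraint 3 (V + U = Z) on D(V)={2,4,6} D(U)={1,3,5} D(Z)={1,3,5}: V {2,4,6}->{2,4}; U {1,3,5}->{1,3}; Z {1,3,5}->{3,5} => REVISION
Total revisions = 2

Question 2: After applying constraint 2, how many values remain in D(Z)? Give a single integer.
Answer: 3

Derivation:
Constraint 1 (U + Z = V) on D(U)={1,3,4,5,6} D(Z)={1,3,5,6} D(V)={1,2,4,6}: U {1,3,4,5,6}->{1,3,5}; Z {1,3,5,6}->{1,3,5}; V {1,2,4,6}->{2,4,6}
Constraint 2 (Z != V) on D(Z)={1,3,5} D(V)={2,4,6}: no change
So after constraint 2: D(Z)={1,3,5}, size = 3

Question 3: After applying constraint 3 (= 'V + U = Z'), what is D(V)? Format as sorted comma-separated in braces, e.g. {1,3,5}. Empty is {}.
Constraint 1 (U + Z = V) on D(U)={1,3,4,5,6} D(Z)={1,3,5,6} D(V)={1,2,4,6}: U {1,3,4,5,6}->{1,3,5}; Z {1,3,5,6}->{1,3,5}; V {1,2,4,6}->{2,4,6}
Constraint 2 (Z != V) on D(Z)={1,3,5} D(V)={2,4,6}: no change
Constraint 3 (V + U = Z) on D(V)={2,4,6} D(U)={1,3,5} D(Z)={1,3,5}: V {2,4,6}->{2,4}; U {1,3,5}->{1,3}; Z {1,3,5}->{3,5}
So after constraint 3: D(V) = {2,4}

Answer: {2,4}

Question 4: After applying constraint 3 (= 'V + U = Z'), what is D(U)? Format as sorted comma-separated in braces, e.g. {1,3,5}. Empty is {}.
Constraint 1 (U + Z = V) on D(U)={1,3,4,5,6} D(Z)={1,3,5,6} D(V)={1,2,4,6}: U {1,3,4,5,6}->{1,3,5}; Z {1,3,5,6}->{1,3,5}; V {1,2,4,6}->{2,4,6}
Constraint 2 (Z != V) on D(Z)={1,3,5} D(V)={2,4,6}: no change
Constraint 3 (V + U = Z) on D(V)={2,4,6} D(U)={1,3,5} D(Z)={1,3,5}: V {2,4,6}->{2,4}; U {1,3,5}->{1,3}; Z {1,3,5}->{3,5}
So after constraint 3: D(U) = {1,3}

Answer: {1,3}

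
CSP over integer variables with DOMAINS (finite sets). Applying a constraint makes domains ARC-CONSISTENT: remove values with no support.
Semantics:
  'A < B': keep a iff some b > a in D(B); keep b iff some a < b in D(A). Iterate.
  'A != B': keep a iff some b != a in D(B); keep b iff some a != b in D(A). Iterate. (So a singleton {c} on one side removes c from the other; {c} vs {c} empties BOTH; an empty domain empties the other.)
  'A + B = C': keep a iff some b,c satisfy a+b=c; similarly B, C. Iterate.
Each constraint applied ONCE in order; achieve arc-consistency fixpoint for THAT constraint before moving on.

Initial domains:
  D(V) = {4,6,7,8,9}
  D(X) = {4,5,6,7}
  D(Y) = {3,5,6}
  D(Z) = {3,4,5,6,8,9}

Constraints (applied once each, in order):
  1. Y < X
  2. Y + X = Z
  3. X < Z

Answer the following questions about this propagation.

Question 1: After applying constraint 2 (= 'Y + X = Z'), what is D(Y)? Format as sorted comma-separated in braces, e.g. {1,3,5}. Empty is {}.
Constraint 1 (Y < X) on D(Y)={3,5,6} D(X)={4,5,6,7}: no change
Constraint 2 (Y + X = Z) on D(Y)={3,5,6} D(X)={4,5,6,7} D(Z)={3,4,5,6,8,9}: Y {3,5,6}->{3,5}; X {4,5,6,7}->{4,5,6}; Z {3,4,5,6,8,9}->{8,9}
So after constraint 2: D(Y) = {3,5}

Answer: {3,5}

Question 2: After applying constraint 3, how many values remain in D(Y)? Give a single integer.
Constraint 1 (Y < X) on D(Y)={3,5,6} D(X)={4,5,6,7}: no change
Constraint 2 (Y + X = Z) on D(Y)={3,5,6} D(X)={4,5,6,7} D(Z)={3,4,5,6,8,9}: Y {3,5,6}->{3,5}; X {4,5,6,7}->{4,5,6}; Z {3,4,5,6,8,9}->{8,9}
Constraint 3 (X < Z) on D(X)={4,5,6} D(Z)={8,9}: no change
So after constraint 3: D(Y)={3,5}, size = 2

Answer: 2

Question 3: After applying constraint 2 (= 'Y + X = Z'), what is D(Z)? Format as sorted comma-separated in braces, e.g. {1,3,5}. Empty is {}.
Constraint 1 (Y < X) on D(Y)={3,5,6} D(X)={4,5,6,7}: no change
Constraint 2 (Y + X = Z) on D(Y)={3,5,6} D(X)={4,5,6,7} D(Z)={3,4,5,6,8,9}: Y {3,5,6}->{3,5}; X {4,5,6,7}->{4,5,6}; Z {3,4,5,6,8,9}->{8,9}
So after constraint 2: D(Z) = {8,9}

Answer: {8,9}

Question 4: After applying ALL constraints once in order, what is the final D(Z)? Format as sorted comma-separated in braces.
Answer: {8,9}

Derivation:
Constraint 1 (Y < X) on D(Y)={3,5,6} D(X)={4,5,6,7}: no change
Constraint 2 (Y + X = Z) on D(Y)={3,5,6} D(X)={4,5,6,7} D(Z)={3,4,5,6,8,9}: Y {3,5,6}->{3,5}; X {4,5,6,7}->{4,5,6}; Z {3,4,5,6,8,9}->{8,9}
Constraint 3 (X < Z) on D(X)={4,5,6} D(Z)={8,9}: no change
So after all 3 constraints: D(Z) = {8,9}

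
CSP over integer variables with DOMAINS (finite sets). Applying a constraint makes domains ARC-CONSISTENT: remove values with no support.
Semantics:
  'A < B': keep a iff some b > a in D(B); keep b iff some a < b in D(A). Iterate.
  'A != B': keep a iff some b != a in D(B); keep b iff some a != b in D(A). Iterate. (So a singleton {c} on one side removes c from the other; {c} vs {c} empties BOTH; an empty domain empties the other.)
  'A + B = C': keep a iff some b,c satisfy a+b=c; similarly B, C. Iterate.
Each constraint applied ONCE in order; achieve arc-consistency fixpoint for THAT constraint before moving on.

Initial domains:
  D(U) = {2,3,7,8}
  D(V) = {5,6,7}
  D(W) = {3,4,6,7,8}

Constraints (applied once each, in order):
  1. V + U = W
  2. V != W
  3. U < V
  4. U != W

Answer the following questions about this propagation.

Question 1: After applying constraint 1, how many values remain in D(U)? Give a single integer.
Constraint 1 (V + U = W) on D(V)={5,6,7} D(U)={2,3,7,8} D(W)={3,4,6,7,8}: V {5,6,7}->{5,6}; U {2,3,7,8}->{2,3}; W {3,4,6,7,8}->{7,8}
So after constraint 1: D(U)={2,3}, size = 2

Answer: 2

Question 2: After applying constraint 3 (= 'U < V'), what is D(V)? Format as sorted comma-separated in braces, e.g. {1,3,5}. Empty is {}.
Answer: {5,6}

Derivation:
Constraint 1 (V + U = W) on D(V)={5,6,7} D(U)={2,3,7,8} D(W)={3,4,6,7,8}: V {5,6,7}->{5,6}; U {2,3,7,8}->{2,3}; W {3,4,6,7,8}->{7,8}
Constraint 2 (V != W) on D(V)={5,6} D(W)={7,8}: no change
Constraint 3 (U < V) on D(U)={2,3} D(V)={5,6}: no change
So after constraint 3: D(V) = {5,6}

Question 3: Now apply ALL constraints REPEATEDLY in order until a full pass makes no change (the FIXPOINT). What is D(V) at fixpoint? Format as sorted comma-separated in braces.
Answer: {5,6}

Derivation:
pass 0 (initial): D(V)={5,6,7}
pass 1: U {2,3,7,8}->{2,3}; V {5,6,7}->{5,6}; W {3,4,6,7,8}->{7,8}
pass 2: no change
Fixpoint after 2 passes: D(V) = {5,6}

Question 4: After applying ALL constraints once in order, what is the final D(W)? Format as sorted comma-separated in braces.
Constraint 1 (V + U = W) on D(V)={5,6,7} D(U)={2,3,7,8} D(W)={3,4,6,7,8}: V {5,6,7}->{5,6}; U {2,3,7,8}->{2,3}; W {3,4,6,7,8}->{7,8}
Constraint 2 (V != W) on D(V)={5,6} D(W)={7,8}: no change
Constraint 3 (U < V) on D(U)={2,3} D(V)={5,6}: no change
Constraint 4 (U != W) on D(U)={2,3} D(W)={7,8}: no change
So after all 4 constraints: D(W) = {7,8}

Answer: {7,8}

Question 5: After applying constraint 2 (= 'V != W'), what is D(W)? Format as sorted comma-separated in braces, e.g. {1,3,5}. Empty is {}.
Answer: {7,8}

Derivation:
Constraint 1 (V + U = W) on D(V)={5,6,7} D(U)={2,3,7,8} D(W)={3,4,6,7,8}: V {5,6,7}->{5,6}; U {2,3,7,8}->{2,3}; W {3,4,6,7,8}->{7,8}
Constraint 2 (V != W) on D(V)={5,6} D(W)={7,8}: no change
So after constraint 2: D(W) = {7,8}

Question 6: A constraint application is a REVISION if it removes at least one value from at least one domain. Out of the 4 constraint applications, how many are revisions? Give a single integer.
Constraint 1 (V + U = W) on D(V)={5,6,7} D(U)={2,3,7,8} D(W)={3,4,6,7,8}: V {5,6,7}->{5,6}; U {2,3,7,8}->{2,3}; W {3,4,6,7,8}->{7,8} => REVISION
Constraint 2 (V != W) on D(V)={5,6} D(W)={7,8}: no change => not a revision
Constraint 3 (U < V) on D(U)={2,3} D(V)={5,6}: no change => not a revision
Constraint 4 (U != W) on D(U)={2,3} D(W)={7,8}: no change => not a revision
Total revisions = 1

Answer: 1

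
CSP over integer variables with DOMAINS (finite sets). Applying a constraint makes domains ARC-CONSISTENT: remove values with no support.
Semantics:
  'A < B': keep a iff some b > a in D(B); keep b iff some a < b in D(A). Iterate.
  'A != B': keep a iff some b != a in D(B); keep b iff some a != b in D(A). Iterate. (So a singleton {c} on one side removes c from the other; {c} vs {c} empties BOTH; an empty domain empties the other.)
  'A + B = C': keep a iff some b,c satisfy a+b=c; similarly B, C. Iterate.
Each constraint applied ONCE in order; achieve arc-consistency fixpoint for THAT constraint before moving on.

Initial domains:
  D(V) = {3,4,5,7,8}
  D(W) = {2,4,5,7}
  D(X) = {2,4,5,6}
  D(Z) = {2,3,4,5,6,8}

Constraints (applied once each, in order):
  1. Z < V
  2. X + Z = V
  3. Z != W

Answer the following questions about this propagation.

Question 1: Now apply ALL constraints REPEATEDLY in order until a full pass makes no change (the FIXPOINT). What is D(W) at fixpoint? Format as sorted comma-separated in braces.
Answer: {2,4,5,7}

Derivation:
pass 0 (initial): D(W)={2,4,5,7}
pass 1: V {3,4,5,7,8}->{4,5,7,8}; Z {2,3,4,5,6,8}->{2,3,4,5,6}
pass 2: no change
Fixpoint after 2 passes: D(W) = {2,4,5,7}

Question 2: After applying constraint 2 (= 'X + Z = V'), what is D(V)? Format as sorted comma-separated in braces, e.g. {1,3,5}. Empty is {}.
Constraint 1 (Z < V) on D(Z)={2,3,4,5,6,8} D(V)={3,4,5,7,8}: Z {2,3,4,5,6,8}->{2,3,4,5,6}
Constraint 2 (X + Z = V) on D(X)={2,4,5,6} D(Z)={2,3,4,5,6} D(V)={3,4,5,7,8}: V {3,4,5,7,8}->{4,5,7,8}
So after constraint 2: D(V) = {4,5,7,8}

Answer: {4,5,7,8}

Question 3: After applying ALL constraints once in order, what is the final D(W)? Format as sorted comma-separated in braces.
Constraint 1 (Z < V) on D(Z)={2,3,4,5,6,8} D(V)={3,4,5,7,8}: Z {2,3,4,5,6,8}->{2,3,4,5,6}
Constraint 2 (X + Z = V) on D(X)={2,4,5,6} D(Z)={2,3,4,5,6} D(V)={3,4,5,7,8}: V {3,4,5,7,8}->{4,5,7,8}
Constraint 3 (Z != W) on D(Z)={2,3,4,5,6} D(W)={2,4,5,7}: no change
So after all 3 constraints: D(W) = {2,4,5,7}

Answer: {2,4,5,7}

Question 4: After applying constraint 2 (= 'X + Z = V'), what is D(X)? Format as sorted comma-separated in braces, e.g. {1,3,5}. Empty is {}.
Answer: {2,4,5,6}

Derivation:
Constraint 1 (Z < V) on D(Z)={2,3,4,5,6,8} D(V)={3,4,5,7,8}: Z {2,3,4,5,6,8}->{2,3,4,5,6}
Constraint 2 (X + Z = V) on D(X)={2,4,5,6} D(Z)={2,3,4,5,6} D(V)={3,4,5,7,8}: V {3,4,5,7,8}->{4,5,7,8}
So after constraint 2: D(X) = {2,4,5,6}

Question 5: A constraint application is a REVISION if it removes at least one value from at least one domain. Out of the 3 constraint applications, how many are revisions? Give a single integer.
Constraint 1 (Z < V) on D(Z)={2,3,4,5,6,8} D(V)={3,4,5,7,8}: Z {2,3,4,5,6,8}->{2,3,4,5,6} => REVISION
Constraint 2 (X + Z = V) on D(X)={2,4,5,6} D(Z)={2,3,4,5,6} D(V)={3,4,5,7,8}: V {3,4,5,7,8}->{4,5,7,8} => REVISION
Constraint 3 (Z != W) on D(Z)={2,3,4,5,6} D(W)={2,4,5,7}: no change => not a revision
Total revisions = 2

Answer: 2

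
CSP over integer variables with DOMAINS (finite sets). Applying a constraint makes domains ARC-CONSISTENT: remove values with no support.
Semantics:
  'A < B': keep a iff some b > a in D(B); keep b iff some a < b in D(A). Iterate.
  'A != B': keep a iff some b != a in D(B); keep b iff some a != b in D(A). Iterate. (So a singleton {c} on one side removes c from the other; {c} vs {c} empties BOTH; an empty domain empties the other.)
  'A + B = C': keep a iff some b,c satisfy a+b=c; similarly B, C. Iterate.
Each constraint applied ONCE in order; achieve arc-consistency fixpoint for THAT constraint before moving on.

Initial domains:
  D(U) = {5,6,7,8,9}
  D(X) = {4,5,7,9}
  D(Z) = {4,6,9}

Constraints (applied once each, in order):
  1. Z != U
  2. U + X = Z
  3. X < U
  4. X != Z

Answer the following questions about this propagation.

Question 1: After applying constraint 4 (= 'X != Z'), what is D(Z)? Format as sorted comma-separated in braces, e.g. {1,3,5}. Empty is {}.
Answer: {9}

Derivation:
Constraint 1 (Z != U) on D(Z)={4,6,9} D(U)={5,6,7,8,9}: no change
Constraint 2 (U + X = Z) on D(U)={5,6,7,8,9} D(X)={4,5,7,9} D(Z)={4,6,9}: U {5,6,7,8,9}->{5}; X {4,5,7,9}->{4}; Z {4,6,9}->{9}
Constraint 3 (X < U) on D(X)={4} D(U)={5}: no change
Constraint 4 (X != Z) on D(X)={4} D(Z)={9}: no change
So after constraint 4: D(Z) = {9}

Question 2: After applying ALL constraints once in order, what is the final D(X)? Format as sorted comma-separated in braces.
Answer: {4}

Derivation:
Constraint 1 (Z != U) on D(Z)={4,6,9} D(U)={5,6,7,8,9}: no change
Constraint 2 (U + X = Z) on D(U)={5,6,7,8,9} D(X)={4,5,7,9} D(Z)={4,6,9}: U {5,6,7,8,9}->{5}; X {4,5,7,9}->{4}; Z {4,6,9}->{9}
Constraint 3 (X < U) on D(X)={4} D(U)={5}: no change
Constraint 4 (X != Z) on D(X)={4} D(Z)={9}: no change
So after all 4 constraints: D(X) = {4}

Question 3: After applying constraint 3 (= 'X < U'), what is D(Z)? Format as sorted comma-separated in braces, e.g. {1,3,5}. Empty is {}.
Constraint 1 (Z != U) on D(Z)={4,6,9} D(U)={5,6,7,8,9}: no change
Constraint 2 (U + X = Z) on D(U)={5,6,7,8,9} D(X)={4,5,7,9} D(Z)={4,6,9}: U {5,6,7,8,9}->{5}; X {4,5,7,9}->{4}; Z {4,6,9}->{9}
Constraint 3 (X < U) on D(X)={4} D(U)={5}: no change
So after constraint 3: D(Z) = {9}

Answer: {9}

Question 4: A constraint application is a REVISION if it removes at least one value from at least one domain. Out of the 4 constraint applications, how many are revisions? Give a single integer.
Answer: 1

Derivation:
Constraint 1 (Z != U) on D(Z)={4,6,9} D(U)={5,6,7,8,9}: no change => not a revision
Constraint 2 (U + X = Z) on D(U)={5,6,7,8,9} D(X)={4,5,7,9} D(Z)={4,6,9}: U {5,6,7,8,9}->{5}; X {4,5,7,9}->{4}; Z {4,6,9}->{9} => REVISION
Constraint 3 (X < U) on D(X)={4} D(U)={5}: no change => not a revision
Constraint 4 (X != Z) on D(X)={4} D(Z)={9}: no change => not a revision
Total revisions = 1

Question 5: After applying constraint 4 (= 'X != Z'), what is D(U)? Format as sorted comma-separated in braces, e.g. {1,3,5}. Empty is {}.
Constraint 1 (Z != U) on D(Z)={4,6,9} D(U)={5,6,7,8,9}: no change
Constraint 2 (U + X = Z) on D(U)={5,6,7,8,9} D(X)={4,5,7,9} D(Z)={4,6,9}: U {5,6,7,8,9}->{5}; X {4,5,7,9}->{4}; Z {4,6,9}->{9}
Constraint 3 (X < U) on D(X)={4} D(U)={5}: no change
Constraint 4 (X != Z) on D(X)={4} D(Z)={9}: no change
So after constraint 4: D(U) = {5}

Answer: {5}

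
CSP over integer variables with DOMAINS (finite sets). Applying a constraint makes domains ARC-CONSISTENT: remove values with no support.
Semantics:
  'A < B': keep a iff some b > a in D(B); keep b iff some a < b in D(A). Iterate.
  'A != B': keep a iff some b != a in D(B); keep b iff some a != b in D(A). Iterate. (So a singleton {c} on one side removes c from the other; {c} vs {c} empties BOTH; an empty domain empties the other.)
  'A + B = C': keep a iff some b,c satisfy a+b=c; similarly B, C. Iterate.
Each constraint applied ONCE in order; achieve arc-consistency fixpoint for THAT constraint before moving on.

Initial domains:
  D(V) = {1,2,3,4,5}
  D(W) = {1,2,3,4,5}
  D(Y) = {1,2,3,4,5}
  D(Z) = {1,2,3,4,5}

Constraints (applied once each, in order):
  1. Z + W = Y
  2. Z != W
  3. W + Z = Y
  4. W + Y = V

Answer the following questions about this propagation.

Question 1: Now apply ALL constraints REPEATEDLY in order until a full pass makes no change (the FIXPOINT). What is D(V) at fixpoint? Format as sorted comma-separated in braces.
pass 0 (initial): D(V)={1,2,3,4,5}
pass 1: V {1,2,3,4,5}->{3,4,5}; W {1,2,3,4,5}->{1,2,3}; Y {1,2,3,4,5}->{2,3,4}; Z {1,2,3,4,5}->{1,2,3,4}
pass 2: Z {1,2,3,4}->{1,2,3}
pass 3: no change
Fixpoint after 3 passes: D(V) = {3,4,5}

Answer: {3,4,5}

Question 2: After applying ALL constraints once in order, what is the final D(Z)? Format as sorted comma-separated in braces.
Constraint 1 (Z + W = Y) on D(Z)={1,2,3,4,5} D(W)={1,2,3,4,5} D(Y)={1,2,3,4,5}: Z {1,2,3,4,5}->{1,2,3,4}; W {1,2,3,4,5}->{1,2,3,4}; Y {1,2,3,4,5}->{2,3,4,5}
Constraint 2 (Z != W) on D(Z)={1,2,3,4} D(W)={1,2,3,4}: no change
Constraint 3 (W + Z = Y) on D(W)={1,2,3,4} D(Z)={1,2,3,4} D(Y)={2,3,4,5}: no change
Constraint 4 (W + Y = V) on D(W)={1,2,3,4} D(Y)={2,3,4,5} D(V)={1,2,3,4,5}: W {1,2,3,4}->{1,2,3}; Y {2,3,4,5}->{2,3,4}; V {1,2,3,4,5}->{3,4,5}
So after all 4 constraints: D(Z) = {1,2,3,4}

Answer: {1,2,3,4}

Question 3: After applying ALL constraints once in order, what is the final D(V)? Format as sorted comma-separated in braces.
Answer: {3,4,5}

Derivation:
Constraint 1 (Z + W = Y) on D(Z)={1,2,3,4,5} D(W)={1,2,3,4,5} D(Y)={1,2,3,4,5}: Z {1,2,3,4,5}->{1,2,3,4}; W {1,2,3,4,5}->{1,2,3,4}; Y {1,2,3,4,5}->{2,3,4,5}
Constraint 2 (Z != W) on D(Z)={1,2,3,4} D(W)={1,2,3,4}: no change
Constraint 3 (W + Z = Y) on D(W)={1,2,3,4} D(Z)={1,2,3,4} D(Y)={2,3,4,5}: no change
Constraint 4 (W + Y = V) on D(W)={1,2,3,4} D(Y)={2,3,4,5} D(V)={1,2,3,4,5}: W {1,2,3,4}->{1,2,3}; Y {2,3,4,5}->{2,3,4}; V {1,2,3,4,5}->{3,4,5}
So after all 4 constraints: D(V) = {3,4,5}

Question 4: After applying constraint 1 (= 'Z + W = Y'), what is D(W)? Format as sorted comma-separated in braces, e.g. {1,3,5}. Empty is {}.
Answer: {1,2,3,4}

Derivation:
Constraint 1 (Z + W = Y) on D(Z)={1,2,3,4,5} D(W)={1,2,3,4,5} D(Y)={1,2,3,4,5}: Z {1,2,3,4,5}->{1,2,3,4}; W {1,2,3,4,5}->{1,2,3,4}; Y {1,2,3,4,5}->{2,3,4,5}
So after constraint 1: D(W) = {1,2,3,4}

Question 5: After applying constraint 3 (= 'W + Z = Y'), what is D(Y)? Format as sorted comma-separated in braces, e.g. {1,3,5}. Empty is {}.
Constraint 1 (Z + W = Y) on D(Z)={1,2,3,4,5} D(W)={1,2,3,4,5} D(Y)={1,2,3,4,5}: Z {1,2,3,4,5}->{1,2,3,4}; W {1,2,3,4,5}->{1,2,3,4}; Y {1,2,3,4,5}->{2,3,4,5}
Constraint 2 (Z != W) on D(Z)={1,2,3,4} D(W)={1,2,3,4}: no change
Constraint 3 (W + Z = Y) on D(W)={1,2,3,4} D(Z)={1,2,3,4} D(Y)={2,3,4,5}: no change
So after constraint 3: D(Y) = {2,3,4,5}

Answer: {2,3,4,5}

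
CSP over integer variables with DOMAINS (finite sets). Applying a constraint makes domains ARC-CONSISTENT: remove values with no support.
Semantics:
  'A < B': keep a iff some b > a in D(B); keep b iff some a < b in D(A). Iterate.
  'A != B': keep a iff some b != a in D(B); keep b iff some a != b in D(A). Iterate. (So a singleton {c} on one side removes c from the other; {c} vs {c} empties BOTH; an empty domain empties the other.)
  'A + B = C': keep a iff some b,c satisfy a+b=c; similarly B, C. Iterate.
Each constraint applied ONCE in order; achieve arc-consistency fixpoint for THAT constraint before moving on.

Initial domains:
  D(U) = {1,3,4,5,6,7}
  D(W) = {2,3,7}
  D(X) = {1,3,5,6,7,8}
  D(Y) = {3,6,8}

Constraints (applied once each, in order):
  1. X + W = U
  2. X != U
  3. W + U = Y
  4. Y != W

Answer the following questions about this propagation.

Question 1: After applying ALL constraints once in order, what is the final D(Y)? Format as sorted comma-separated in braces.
Answer: {6,8}

Derivation:
Constraint 1 (X + W = U) on D(X)={1,3,5,6,7,8} D(W)={2,3,7} D(U)={1,3,4,5,6,7}: X {1,3,5,6,7,8}->{1,3,5}; W {2,3,7}->{2,3}; U {1,3,4,5,6,7}->{3,4,5,6,7}
Constraint 2 (X != U) on D(X)={1,3,5} D(U)={3,4,5,6,7}: no change
Constraint 3 (W + U = Y) on D(W)={2,3} D(U)={3,4,5,6,7} D(Y)={3,6,8}: U {3,4,5,6,7}->{3,4,5,6}; Y {3,6,8}->{6,8}
Constraint 4 (Y != W) on D(Y)={6,8} D(W)={2,3}: no change
So after all 4 constraints: D(Y) = {6,8}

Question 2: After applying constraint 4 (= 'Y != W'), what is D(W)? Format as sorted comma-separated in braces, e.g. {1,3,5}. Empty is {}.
Answer: {2,3}

Derivation:
Constraint 1 (X + W = U) on D(X)={1,3,5,6,7,8} D(W)={2,3,7} D(U)={1,3,4,5,6,7}: X {1,3,5,6,7,8}->{1,3,5}; W {2,3,7}->{2,3}; U {1,3,4,5,6,7}->{3,4,5,6,7}
Constraint 2 (X != U) on D(X)={1,3,5} D(U)={3,4,5,6,7}: no change
Constraint 3 (W + U = Y) on D(W)={2,3} D(U)={3,4,5,6,7} D(Y)={3,6,8}: U {3,4,5,6,7}->{3,4,5,6}; Y {3,6,8}->{6,8}
Constraint 4 (Y != W) on D(Y)={6,8} D(W)={2,3}: no change
So after constraint 4: D(W) = {2,3}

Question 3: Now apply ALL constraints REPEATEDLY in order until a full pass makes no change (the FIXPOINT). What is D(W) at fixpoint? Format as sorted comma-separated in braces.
pass 0 (initial): D(W)={2,3,7}
pass 1: U {1,3,4,5,6,7}->{3,4,5,6}; W {2,3,7}->{2,3}; X {1,3,5,6,7,8}->{1,3,5}; Y {3,6,8}->{6,8}
pass 2: X {1,3,5}->{1,3}
pass 3: no change
Fixpoint after 3 passes: D(W) = {2,3}

Answer: {2,3}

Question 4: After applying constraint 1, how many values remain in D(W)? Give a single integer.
Answer: 2

Derivation:
Constraint 1 (X + W = U) on D(X)={1,3,5,6,7,8} D(W)={2,3,7} D(U)={1,3,4,5,6,7}: X {1,3,5,6,7,8}->{1,3,5}; W {2,3,7}->{2,3}; U {1,3,4,5,6,7}->{3,4,5,6,7}
So after constraint 1: D(W)={2,3}, size = 2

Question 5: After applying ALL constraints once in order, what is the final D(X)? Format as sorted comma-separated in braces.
Answer: {1,3,5}

Derivation:
Constraint 1 (X + W = U) on D(X)={1,3,5,6,7,8} D(W)={2,3,7} D(U)={1,3,4,5,6,7}: X {1,3,5,6,7,8}->{1,3,5}; W {2,3,7}->{2,3}; U {1,3,4,5,6,7}->{3,4,5,6,7}
Constraint 2 (X != U) on D(X)={1,3,5} D(U)={3,4,5,6,7}: no change
Constraint 3 (W + U = Y) on D(W)={2,3} D(U)={3,4,5,6,7} D(Y)={3,6,8}: U {3,4,5,6,7}->{3,4,5,6}; Y {3,6,8}->{6,8}
Constraint 4 (Y != W) on D(Y)={6,8} D(W)={2,3}: no change
So after all 4 constraints: D(X) = {1,3,5}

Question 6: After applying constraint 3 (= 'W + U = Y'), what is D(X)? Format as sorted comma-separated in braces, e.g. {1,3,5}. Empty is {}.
Answer: {1,3,5}

Derivation:
Constraint 1 (X + W = U) on D(X)={1,3,5,6,7,8} D(W)={2,3,7} D(U)={1,3,4,5,6,7}: X {1,3,5,6,7,8}->{1,3,5}; W {2,3,7}->{2,3}; U {1,3,4,5,6,7}->{3,4,5,6,7}
Constraint 2 (X != U) on D(X)={1,3,5} D(U)={3,4,5,6,7}: no change
Constraint 3 (W + U = Y) on D(W)={2,3} D(U)={3,4,5,6,7} D(Y)={3,6,8}: U {3,4,5,6,7}->{3,4,5,6}; Y {3,6,8}->{6,8}
So after constraint 3: D(X) = {1,3,5}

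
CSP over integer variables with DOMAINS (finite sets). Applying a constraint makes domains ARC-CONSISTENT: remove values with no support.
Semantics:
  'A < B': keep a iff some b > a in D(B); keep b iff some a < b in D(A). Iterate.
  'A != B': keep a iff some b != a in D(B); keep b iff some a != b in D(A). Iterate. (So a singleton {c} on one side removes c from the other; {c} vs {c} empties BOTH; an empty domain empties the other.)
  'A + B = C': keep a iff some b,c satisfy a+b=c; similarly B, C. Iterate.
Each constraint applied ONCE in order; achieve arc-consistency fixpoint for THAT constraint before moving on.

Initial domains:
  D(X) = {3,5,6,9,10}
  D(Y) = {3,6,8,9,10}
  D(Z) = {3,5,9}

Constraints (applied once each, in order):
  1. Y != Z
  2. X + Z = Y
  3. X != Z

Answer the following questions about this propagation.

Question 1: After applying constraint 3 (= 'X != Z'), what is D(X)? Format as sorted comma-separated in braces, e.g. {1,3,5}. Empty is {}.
Answer: {3,5,6}

Derivation:
Constraint 1 (Y != Z) on D(Y)={3,6,8,9,10} D(Z)={3,5,9}: no change
Constraint 2 (X + Z = Y) on D(X)={3,5,6,9,10} D(Z)={3,5,9} D(Y)={3,6,8,9,10}: X {3,5,6,9,10}->{3,5,6}; Z {3,5,9}->{3,5}; Y {3,6,8,9,10}->{6,8,9,10}
Constraint 3 (X != Z) on D(X)={3,5,6} D(Z)={3,5}: no change
So after constraint 3: D(X) = {3,5,6}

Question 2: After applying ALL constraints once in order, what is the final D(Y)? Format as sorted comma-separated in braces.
Constraint 1 (Y != Z) on D(Y)={3,6,8,9,10} D(Z)={3,5,9}: no change
Constraint 2 (X + Z = Y) on D(X)={3,5,6,9,10} D(Z)={3,5,9} D(Y)={3,6,8,9,10}: X {3,5,6,9,10}->{3,5,6}; Z {3,5,9}->{3,5}; Y {3,6,8,9,10}->{6,8,9,10}
Constraint 3 (X != Z) on D(X)={3,5,6} D(Z)={3,5}: no change
So after all 3 constraints: D(Y) = {6,8,9,10}

Answer: {6,8,9,10}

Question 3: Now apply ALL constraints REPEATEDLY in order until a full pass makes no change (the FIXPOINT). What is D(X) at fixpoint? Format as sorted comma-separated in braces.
Answer: {3,5,6}

Derivation:
pass 0 (initial): D(X)={3,5,6,9,10}
pass 1: X {3,5,6,9,10}->{3,5,6}; Y {3,6,8,9,10}->{6,8,9,10}; Z {3,5,9}->{3,5}
pass 2: no change
Fixpoint after 2 passes: D(X) = {3,5,6}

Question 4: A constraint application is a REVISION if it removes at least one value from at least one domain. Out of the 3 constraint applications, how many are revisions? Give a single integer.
Answer: 1

Derivation:
Constraint 1 (Y != Z) on D(Y)={3,6,8,9,10} D(Z)={3,5,9}: no change => not a revision
Constraint 2 (X + Z = Y) on D(X)={3,5,6,9,10} D(Z)={3,5,9} D(Y)={3,6,8,9,10}: X {3,5,6,9,10}->{3,5,6}; Z {3,5,9}->{3,5}; Y {3,6,8,9,10}->{6,8,9,10} => REVISION
Constraint 3 (X != Z) on D(X)={3,5,6} D(Z)={3,5}: no change => not a revision
Total revisions = 1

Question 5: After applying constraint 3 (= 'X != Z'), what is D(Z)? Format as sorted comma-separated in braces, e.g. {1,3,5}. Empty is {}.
Constraint 1 (Y != Z) on D(Y)={3,6,8,9,10} D(Z)={3,5,9}: no change
Constraint 2 (X + Z = Y) on D(X)={3,5,6,9,10} D(Z)={3,5,9} D(Y)={3,6,8,9,10}: X {3,5,6,9,10}->{3,5,6}; Z {3,5,9}->{3,5}; Y {3,6,8,9,10}->{6,8,9,10}
Constraint 3 (X != Z) on D(X)={3,5,6} D(Z)={3,5}: no change
So after constraint 3: D(Z) = {3,5}

Answer: {3,5}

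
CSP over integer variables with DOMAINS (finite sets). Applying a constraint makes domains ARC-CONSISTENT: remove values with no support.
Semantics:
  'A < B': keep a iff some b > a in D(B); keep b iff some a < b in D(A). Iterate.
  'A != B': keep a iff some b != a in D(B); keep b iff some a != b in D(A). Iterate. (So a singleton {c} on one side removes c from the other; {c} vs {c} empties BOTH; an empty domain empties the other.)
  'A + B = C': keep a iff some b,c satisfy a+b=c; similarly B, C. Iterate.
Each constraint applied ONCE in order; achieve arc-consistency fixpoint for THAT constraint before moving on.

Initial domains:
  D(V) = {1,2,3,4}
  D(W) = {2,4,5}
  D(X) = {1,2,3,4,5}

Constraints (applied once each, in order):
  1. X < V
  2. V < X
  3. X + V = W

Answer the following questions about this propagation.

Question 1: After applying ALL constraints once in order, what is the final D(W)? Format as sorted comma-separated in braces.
Answer: {5}

Derivation:
Constraint 1 (X < V) on D(X)={1,2,3,4,5} D(V)={1,2,3,4}: X {1,2,3,4,5}->{1,2,3}; V {1,2,3,4}->{2,3,4}
Constraint 2 (V < X) on D(V)={2,3,4} D(X)={1,2,3}: V {2,3,4}->{2}; X {1,2,3}->{3}
Constraint 3 (X + V = W) on D(X)={3} D(V)={2} D(W)={2,4,5}: W {2,4,5}->{5}
So after all 3 constraints: D(W) = {5}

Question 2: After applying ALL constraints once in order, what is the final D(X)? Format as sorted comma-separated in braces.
Constraint 1 (X < V) on D(X)={1,2,3,4,5} D(V)={1,2,3,4}: X {1,2,3,4,5}->{1,2,3}; V {1,2,3,4}->{2,3,4}
Constraint 2 (V < X) on D(V)={2,3,4} D(X)={1,2,3}: V {2,3,4}->{2}; X {1,2,3}->{3}
Constraint 3 (X + V = W) on D(X)={3} D(V)={2} D(W)={2,4,5}: W {2,4,5}->{5}
So after all 3 constraints: D(X) = {3}

Answer: {3}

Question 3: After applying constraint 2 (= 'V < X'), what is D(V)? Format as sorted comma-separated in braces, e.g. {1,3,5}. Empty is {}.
Answer: {2}

Derivation:
Constraint 1 (X < V) on D(X)={1,2,3,4,5} D(V)={1,2,3,4}: X {1,2,3,4,5}->{1,2,3}; V {1,2,3,4}->{2,3,4}
Constraint 2 (V < X) on D(V)={2,3,4} D(X)={1,2,3}: V {2,3,4}->{2}; X {1,2,3}->{3}
So after constraint 2: D(V) = {2}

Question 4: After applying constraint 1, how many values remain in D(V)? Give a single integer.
Constraint 1 (X < V) on D(X)={1,2,3,4,5} D(V)={1,2,3,4}: X {1,2,3,4,5}->{1,2,3}; V {1,2,3,4}->{2,3,4}
So after constraint 1: D(V)={2,3,4}, size = 3

Answer: 3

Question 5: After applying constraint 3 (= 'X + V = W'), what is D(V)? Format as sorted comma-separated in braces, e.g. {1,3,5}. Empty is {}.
Constraint 1 (X < V) on D(X)={1,2,3,4,5} D(V)={1,2,3,4}: X {1,2,3,4,5}->{1,2,3}; V {1,2,3,4}->{2,3,4}
Constraint 2 (V < X) on D(V)={2,3,4} D(X)={1,2,3}: V {2,3,4}->{2}; X {1,2,3}->{3}
Constraint 3 (X + V = W) on D(X)={3} D(V)={2} D(W)={2,4,5}: W {2,4,5}->{5}
So after constraint 3: D(V) = {2}

Answer: {2}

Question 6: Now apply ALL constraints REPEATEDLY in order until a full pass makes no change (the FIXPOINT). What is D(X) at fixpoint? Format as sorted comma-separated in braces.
pass 0 (initial): D(X)={1,2,3,4,5}
pass 1: V {1,2,3,4}->{2}; W {2,4,5}->{5}; X {1,2,3,4,5}->{3}
pass 2: V {2}->{}; W {5}->{}; X {3}->{}
pass 3: no change
Fixpoint after 3 passes: D(X) = {}

Answer: {}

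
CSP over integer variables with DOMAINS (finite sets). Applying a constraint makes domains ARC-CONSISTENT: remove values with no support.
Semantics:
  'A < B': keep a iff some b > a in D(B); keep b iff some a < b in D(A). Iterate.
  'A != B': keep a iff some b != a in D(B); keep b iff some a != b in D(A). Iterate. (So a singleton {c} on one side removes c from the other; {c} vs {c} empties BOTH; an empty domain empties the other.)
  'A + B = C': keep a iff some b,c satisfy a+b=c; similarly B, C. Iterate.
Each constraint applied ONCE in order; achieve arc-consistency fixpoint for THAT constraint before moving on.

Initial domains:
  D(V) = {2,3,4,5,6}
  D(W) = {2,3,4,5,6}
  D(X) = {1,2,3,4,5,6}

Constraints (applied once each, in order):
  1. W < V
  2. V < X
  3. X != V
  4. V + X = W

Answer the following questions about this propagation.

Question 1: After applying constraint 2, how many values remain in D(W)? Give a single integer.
Constraint 1 (W < V) on D(W)={2,3,4,5,6} D(V)={2,3,4,5,6}: W {2,3,4,5,6}->{2,3,4,5}; V {2,3,4,5,6}->{3,4,5,6}
Constraint 2 (V < X) on D(V)={3,4,5,6} D(X)={1,2,3,4,5,6}: V {3,4,5,6}->{3,4,5}; X {1,2,3,4,5,6}->{4,5,6}
So after constraint 2: D(W)={2,3,4,5}, size = 4

Answer: 4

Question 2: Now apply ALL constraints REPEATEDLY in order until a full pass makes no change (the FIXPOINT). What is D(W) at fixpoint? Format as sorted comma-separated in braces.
pass 0 (initial): D(W)={2,3,4,5,6}
pass 1: V {2,3,4,5,6}->{}; W {2,3,4,5,6}->{}; X {1,2,3,4,5,6}->{}
pass 2: no change
Fixpoint after 2 passes: D(W) = {}

Answer: {}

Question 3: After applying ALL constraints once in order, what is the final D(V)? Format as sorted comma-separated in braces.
Answer: {}

Derivation:
Constraint 1 (W < V) on D(W)={2,3,4,5,6} D(V)={2,3,4,5,6}: W {2,3,4,5,6}->{2,3,4,5}; V {2,3,4,5,6}->{3,4,5,6}
Constraint 2 (V < X) on D(V)={3,4,5,6} D(X)={1,2,3,4,5,6}: V {3,4,5,6}->{3,4,5}; X {1,2,3,4,5,6}->{4,5,6}
Constraint 3 (X != V) on D(X)={4,5,6} D(V)={3,4,5}: no change
Constraint 4 (V + X = W) on D(V)={3,4,5} D(X)={4,5,6} D(W)={2,3,4,5}: V {3,4,5}->{}; X {4,5,6}->{}; W {2,3,4,5}->{}
So after all 4 constraints: D(V) = {}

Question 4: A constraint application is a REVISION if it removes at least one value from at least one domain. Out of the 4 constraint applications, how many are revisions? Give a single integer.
Answer: 3

Derivation:
Constraint 1 (W < V) on D(W)={2,3,4,5,6} D(V)={2,3,4,5,6}: W {2,3,4,5,6}->{2,3,4,5}; V {2,3,4,5,6}->{3,4,5,6} => REVISION
Constraint 2 (V < X) on D(V)={3,4,5,6} D(X)={1,2,3,4,5,6}: V {3,4,5,6}->{3,4,5}; X {1,2,3,4,5,6}->{4,5,6} => REVISION
Constraint 3 (X != V) on D(X)={4,5,6} D(V)={3,4,5}: no change => not a revision
Constraint 4 (V + X = W) on D(V)={3,4,5} D(X)={4,5,6} D(W)={2,3,4,5}: V {3,4,5}->{}; X {4,5,6}->{}; W {2,3,4,5}->{} => REVISION
Total revisions = 3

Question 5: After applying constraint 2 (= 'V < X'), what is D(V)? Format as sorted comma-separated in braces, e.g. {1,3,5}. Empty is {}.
Answer: {3,4,5}

Derivation:
Constraint 1 (W < V) on D(W)={2,3,4,5,6} D(V)={2,3,4,5,6}: W {2,3,4,5,6}->{2,3,4,5}; V {2,3,4,5,6}->{3,4,5,6}
Constraint 2 (V < X) on D(V)={3,4,5,6} D(X)={1,2,3,4,5,6}: V {3,4,5,6}->{3,4,5}; X {1,2,3,4,5,6}->{4,5,6}
So after constraint 2: D(V) = {3,4,5}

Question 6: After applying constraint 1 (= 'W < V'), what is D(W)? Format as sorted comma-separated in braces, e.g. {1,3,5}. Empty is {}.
Constraint 1 (W < V) on D(W)={2,3,4,5,6} D(V)={2,3,4,5,6}: W {2,3,4,5,6}->{2,3,4,5}; V {2,3,4,5,6}->{3,4,5,6}
So after constraint 1: D(W) = {2,3,4,5}

Answer: {2,3,4,5}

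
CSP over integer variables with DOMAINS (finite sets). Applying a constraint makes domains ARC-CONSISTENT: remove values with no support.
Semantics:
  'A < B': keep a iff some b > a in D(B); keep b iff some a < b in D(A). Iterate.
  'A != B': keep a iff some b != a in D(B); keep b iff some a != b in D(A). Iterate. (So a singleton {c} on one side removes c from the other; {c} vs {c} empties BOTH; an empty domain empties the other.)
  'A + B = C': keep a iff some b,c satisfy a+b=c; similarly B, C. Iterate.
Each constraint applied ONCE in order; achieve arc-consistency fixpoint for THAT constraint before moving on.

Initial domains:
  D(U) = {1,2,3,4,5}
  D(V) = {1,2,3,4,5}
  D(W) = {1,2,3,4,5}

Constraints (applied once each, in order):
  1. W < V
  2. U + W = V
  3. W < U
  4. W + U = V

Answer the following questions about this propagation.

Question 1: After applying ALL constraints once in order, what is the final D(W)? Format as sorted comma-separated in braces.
Constraint 1 (W < V) on D(W)={1,2,3,4,5} D(V)={1,2,3,4,5}: W {1,2,3,4,5}->{1,2,3,4}; V {1,2,3,4,5}->{2,3,4,5}
Constraint 2 (U + W = V) on D(U)={1,2,3,4,5} D(W)={1,2,3,4} D(V)={2,3,4,5}: U {1,2,3,4,5}->{1,2,3,4}
Constraint 3 (W < U) on D(W)={1,2,3,4} D(U)={1,2,3,4}: W {1,2,3,4}->{1,2,3}; U {1,2,3,4}->{2,3,4}
Constraint 4 (W + U = V) on D(W)={1,2,3} D(U)={2,3,4} D(V)={2,3,4,5}: V {2,3,4,5}->{3,4,5}
So after all 4 constraints: D(W) = {1,2,3}

Answer: {1,2,3}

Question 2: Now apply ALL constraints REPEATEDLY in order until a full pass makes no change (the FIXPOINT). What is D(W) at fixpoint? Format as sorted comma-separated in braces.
pass 0 (initial): D(W)={1,2,3,4,5}
pass 1: U {1,2,3,4,5}->{2,3,4}; V {1,2,3,4,5}->{3,4,5}; W {1,2,3,4,5}->{1,2,3}
pass 2: no change
Fixpoint after 2 passes: D(W) = {1,2,3}

Answer: {1,2,3}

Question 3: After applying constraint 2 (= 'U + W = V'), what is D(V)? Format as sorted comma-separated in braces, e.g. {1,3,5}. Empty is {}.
Answer: {2,3,4,5}

Derivation:
Constraint 1 (W < V) on D(W)={1,2,3,4,5} D(V)={1,2,3,4,5}: W {1,2,3,4,5}->{1,2,3,4}; V {1,2,3,4,5}->{2,3,4,5}
Constraint 2 (U + W = V) on D(U)={1,2,3,4,5} D(W)={1,2,3,4} D(V)={2,3,4,5}: U {1,2,3,4,5}->{1,2,3,4}
So after constraint 2: D(V) = {2,3,4,5}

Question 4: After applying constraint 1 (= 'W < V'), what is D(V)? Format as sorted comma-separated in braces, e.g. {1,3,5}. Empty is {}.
Answer: {2,3,4,5}

Derivation:
Constraint 1 (W < V) on D(W)={1,2,3,4,5} D(V)={1,2,3,4,5}: W {1,2,3,4,5}->{1,2,3,4}; V {1,2,3,4,5}->{2,3,4,5}
So after constraint 1: D(V) = {2,3,4,5}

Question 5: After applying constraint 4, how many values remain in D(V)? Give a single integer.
Constraint 1 (W < V) on D(W)={1,2,3,4,5} D(V)={1,2,3,4,5}: W {1,2,3,4,5}->{1,2,3,4}; V {1,2,3,4,5}->{2,3,4,5}
Constraint 2 (U + W = V) on D(U)={1,2,3,4,5} D(W)={1,2,3,4} D(V)={2,3,4,5}: U {1,2,3,4,5}->{1,2,3,4}
Constraint 3 (W < U) on D(W)={1,2,3,4} D(U)={1,2,3,4}: W {1,2,3,4}->{1,2,3}; U {1,2,3,4}->{2,3,4}
Constraint 4 (W + U = V) on D(W)={1,2,3} D(U)={2,3,4} D(V)={2,3,4,5}: V {2,3,4,5}->{3,4,5}
So after constraint 4: D(V)={3,4,5}, size = 3

Answer: 3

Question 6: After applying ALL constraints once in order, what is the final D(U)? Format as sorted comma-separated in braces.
Constraint 1 (W < V) on D(W)={1,2,3,4,5} D(V)={1,2,3,4,5}: W {1,2,3,4,5}->{1,2,3,4}; V {1,2,3,4,5}->{2,3,4,5}
Constraint 2 (U + W = V) on D(U)={1,2,3,4,5} D(W)={1,2,3,4} D(V)={2,3,4,5}: U {1,2,3,4,5}->{1,2,3,4}
Constraint 3 (W < U) on D(W)={1,2,3,4} D(U)={1,2,3,4}: W {1,2,3,4}->{1,2,3}; U {1,2,3,4}->{2,3,4}
Constraint 4 (W + U = V) on D(W)={1,2,3} D(U)={2,3,4} D(V)={2,3,4,5}: V {2,3,4,5}->{3,4,5}
So after all 4 constraints: D(U) = {2,3,4}

Answer: {2,3,4}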